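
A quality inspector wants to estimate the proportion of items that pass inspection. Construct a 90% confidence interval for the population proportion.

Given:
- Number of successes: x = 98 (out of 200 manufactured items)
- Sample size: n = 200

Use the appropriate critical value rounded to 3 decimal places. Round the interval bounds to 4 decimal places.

Sample proportion: p̂ = 98/200 = 0.490000

Check conditions for normal approximation:
  np̂ = 98 ≥ 10 ✓
  n(1-p̂) = 102 ≥ 10 ✓

The sample is large enough, so use a z-interval (normal approximation) for the proportion.

For 90% confidence, z* = 1.645 (from standard normal table)

Standard error: SE = √(p̂(1-p̂)/n) = √(0.490000×0.510000/200) = 0.03534827

Margin of error: E = z* × SE = 1.645 × 0.03534827 = 0.058148

Z-interval: p̂ ± E = 0.490000 ± 0.058148 = (0.431852, 0.548148)

Rounded to 4 decimal places:

(0.4319, 0.5481)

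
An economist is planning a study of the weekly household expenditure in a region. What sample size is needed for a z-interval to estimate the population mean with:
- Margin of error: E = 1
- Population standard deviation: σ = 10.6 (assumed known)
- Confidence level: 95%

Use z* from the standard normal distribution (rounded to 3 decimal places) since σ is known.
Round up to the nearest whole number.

Using z* since population σ is known (z-interval formula).

For 95% confidence, z* = 1.96 (from standard normal table)

Sample size formula for z-interval: n = (z*σ/E)²

n = (1.96 × 10.6 / 1)²
  = (20.776000)²
  = 431.6422

Round up to the nearest whole number: n = 432

432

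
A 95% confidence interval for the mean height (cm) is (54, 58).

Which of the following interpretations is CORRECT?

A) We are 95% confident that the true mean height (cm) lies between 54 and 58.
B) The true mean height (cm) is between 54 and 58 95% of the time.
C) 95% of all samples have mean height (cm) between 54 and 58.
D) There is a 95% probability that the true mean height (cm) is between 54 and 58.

A confidence interval represents our confidence in the procedure, not a probability statement about the parameter.

Key concept: If we repeated this sampling process many times and computed a 95% CI each time, about 95% of those intervals would contain the true population parameter.

For this specific interval (54, 58):
- Midpoint (point estimate): 56
- Margin of error: 2

The correct interpretation is the one stating confidence that the true parameter lies in the interval — option A.

A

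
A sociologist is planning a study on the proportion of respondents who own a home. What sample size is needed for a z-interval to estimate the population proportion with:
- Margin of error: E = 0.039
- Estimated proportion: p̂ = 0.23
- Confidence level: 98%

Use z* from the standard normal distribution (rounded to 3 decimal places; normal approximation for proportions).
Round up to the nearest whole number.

Using z* for proportion z-interval (normal approximation).

For 98% confidence, z* = 2.326 (from standard normal table)

Sample size formula for proportion z-interval: n = z*²p̂(1-p̂)/E²

n = 2.326² × 0.23 × 0.77 / 0.039²
  = 5.410276 × 0.1771 / 0.001521
  = 629.9539

Round up to the nearest whole number: n = 630

630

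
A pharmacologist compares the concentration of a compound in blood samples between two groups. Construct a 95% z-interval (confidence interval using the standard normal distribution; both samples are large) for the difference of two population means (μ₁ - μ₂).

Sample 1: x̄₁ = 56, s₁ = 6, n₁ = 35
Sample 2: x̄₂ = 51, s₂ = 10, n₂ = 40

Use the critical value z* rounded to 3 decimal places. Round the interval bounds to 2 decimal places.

Both samples are large (n₁ = 35 ≥ 30, n₂ = 40 ≥ 30), so a z-interval for the difference of means applies.

Point estimate: x̄₁ - x̄₂ = 56 - 51 = 5

Standard error: SE = √(s₁²/n₁ + s₂²/n₂)
= √(6²/35 + 10²/40)
= √(1.028571 + 2.500000)
= 1.878449

For 95% confidence, z* = 1.96 (from standard normal table)
Margin of error: E = z* × SE = 1.96 × 1.878449 = 3.6818

Z-interval: (x̄₁ - x̄₂) ± E = 5 ± 3.6818 = (1.3182, 8.6818)

Rounded to 2 decimal places:

(1.32, 8.68)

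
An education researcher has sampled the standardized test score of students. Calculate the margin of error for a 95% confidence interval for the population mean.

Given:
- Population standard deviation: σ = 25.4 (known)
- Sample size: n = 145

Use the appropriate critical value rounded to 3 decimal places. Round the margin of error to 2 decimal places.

The population standard deviation σ is known, so use the z-interval margin of error formula.

For 95% confidence, z* = 1.96 (from standard normal table)

Margin of error formula for z-interval: E = z* × σ/√n

E = 1.96 × 25.4/√145
  = 1.96 × 2.109355
  = 4.1343

Rounded to 2 decimal places:

4.13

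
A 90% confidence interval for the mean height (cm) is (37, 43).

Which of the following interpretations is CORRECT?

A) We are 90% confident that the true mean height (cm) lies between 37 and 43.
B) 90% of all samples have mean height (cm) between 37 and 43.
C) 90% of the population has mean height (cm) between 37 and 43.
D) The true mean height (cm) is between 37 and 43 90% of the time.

A confidence interval represents our confidence in the procedure, not a probability statement about the parameter.

Key concept: If we repeated this sampling process many times and computed a 90% CI each time, about 90% of those intervals would contain the true population parameter.

For this specific interval (37, 43):
- Midpoint (point estimate): 40
- Margin of error: 3

The correct interpretation is the one stating confidence that the true parameter lies in the interval — option A.

A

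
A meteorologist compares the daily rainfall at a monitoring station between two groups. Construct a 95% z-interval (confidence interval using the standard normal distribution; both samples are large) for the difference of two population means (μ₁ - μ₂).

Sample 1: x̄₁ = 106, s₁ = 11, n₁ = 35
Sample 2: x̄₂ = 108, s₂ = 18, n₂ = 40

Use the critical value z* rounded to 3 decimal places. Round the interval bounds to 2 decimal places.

Both samples are large (n₁ = 35 ≥ 30, n₂ = 40 ≥ 30), so a z-interval for the difference of means applies.

Point estimate: x̄₁ - x̄₂ = 106 - 108 = -2

Standard error: SE = √(s₁²/n₁ + s₂²/n₂)
= √(11²/35 + 18²/40)
= √(3.457143 + 8.100000)
= 3.399580

For 95% confidence, z* = 1.96 (from standard normal table)
Margin of error: E = z* × SE = 1.96 × 3.399580 = 6.6632

Z-interval: (x̄₁ - x̄₂) ± E = -2 ± 6.6632 = (-8.6632, 4.6632)

Rounded to 2 decimal places:

(-8.66, 4.66)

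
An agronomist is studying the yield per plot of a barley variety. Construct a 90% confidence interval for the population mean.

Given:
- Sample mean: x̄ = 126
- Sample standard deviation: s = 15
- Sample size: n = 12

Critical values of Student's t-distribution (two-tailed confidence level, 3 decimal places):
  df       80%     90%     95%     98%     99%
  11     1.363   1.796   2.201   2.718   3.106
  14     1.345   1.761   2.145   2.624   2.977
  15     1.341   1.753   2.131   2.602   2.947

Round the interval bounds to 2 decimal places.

The population standard deviation σ is unknown (only the sample standard deviation s is given), so use a t-interval with df = n - 1 = 12 - 1 = 11.

For 90% confidence with df = 11, t* = 1.796 (from t-table)

Standard error: SE = s/√n = 15/√12 = 4.330127

Margin of error: E = t* × SE = 1.796 × 4.330127 = 7.7769

T-interval: x̄ ± E = 126 ± 7.7769 = (118.2231, 133.7769)

Rounded to 2 decimal places:

(118.22, 133.78)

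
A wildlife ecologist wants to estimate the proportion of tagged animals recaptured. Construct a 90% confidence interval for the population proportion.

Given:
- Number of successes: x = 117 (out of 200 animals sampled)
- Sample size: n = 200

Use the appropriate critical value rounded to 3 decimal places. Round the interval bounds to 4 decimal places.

Sample proportion: p̂ = 117/200 = 0.585000

Check conditions for normal approximation:
  np̂ = 117 ≥ 10 ✓
  n(1-p̂) = 83 ≥ 10 ✓

The sample is large enough, so use a z-interval (normal approximation) for the proportion.

For 90% confidence, z* = 1.645 (from standard normal table)

Standard error: SE = √(p̂(1-p̂)/n) = √(0.585000×0.415000/200) = 0.03484071

Margin of error: E = z* × SE = 1.645 × 0.03484071 = 0.057313

Z-interval: p̂ ± E = 0.585000 ± 0.057313 = (0.527687, 0.642313)

Rounded to 4 decimal places:

(0.5277, 0.6423)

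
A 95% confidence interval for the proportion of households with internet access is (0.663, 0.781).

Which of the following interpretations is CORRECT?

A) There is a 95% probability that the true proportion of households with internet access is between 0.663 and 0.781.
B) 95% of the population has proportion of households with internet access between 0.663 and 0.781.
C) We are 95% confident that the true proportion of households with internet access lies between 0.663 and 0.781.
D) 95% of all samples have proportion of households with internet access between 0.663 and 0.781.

A confidence interval represents our confidence in the procedure, not a probability statement about the parameter.

Key concept: If we repeated this sampling process many times and computed a 95% CI each time, about 95% of those intervals would contain the true population parameter.

For this specific interval (0.663, 0.781):
- Midpoint (point estimate): 0.722
- Margin of error: 0.059

The correct interpretation is the one stating confidence that the true parameter lies in the interval — option C.

C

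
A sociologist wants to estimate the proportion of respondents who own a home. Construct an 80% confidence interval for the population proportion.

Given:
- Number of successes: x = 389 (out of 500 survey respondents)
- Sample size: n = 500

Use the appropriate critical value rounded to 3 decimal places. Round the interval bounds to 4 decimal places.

Sample proportion: p̂ = 389/500 = 0.778000

Check conditions for normal approximation:
  np̂ = 389 ≥ 10 ✓
  n(1-p̂) = 111 ≥ 10 ✓

The sample is large enough, so use a z-interval (normal approximation) for the proportion.

For 80% confidence, z* = 1.282 (from standard normal table)

Standard error: SE = √(p̂(1-p̂)/n) = √(0.778000×0.222000/500) = 0.01858580

Margin of error: E = z* × SE = 1.282 × 0.01858580 = 0.023827

Z-interval: p̂ ± E = 0.778000 ± 0.023827 = (0.754173, 0.801827)

Rounded to 4 decimal places:

(0.7542, 0.8018)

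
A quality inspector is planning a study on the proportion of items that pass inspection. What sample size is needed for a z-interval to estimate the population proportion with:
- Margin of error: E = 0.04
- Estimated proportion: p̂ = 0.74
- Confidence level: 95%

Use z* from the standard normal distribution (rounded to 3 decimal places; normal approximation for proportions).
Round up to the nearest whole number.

Using z* for proportion z-interval (normal approximation).

For 95% confidence, z* = 1.96 (from standard normal table)

Sample size formula for proportion z-interval: n = z*²p̂(1-p̂)/E²

n = 1.96² × 0.74 × 0.26 / 0.04²
  = 3.8416 × 0.1924 / 0.0016
  = 461.9524

Round up to the nearest whole number: n = 462

462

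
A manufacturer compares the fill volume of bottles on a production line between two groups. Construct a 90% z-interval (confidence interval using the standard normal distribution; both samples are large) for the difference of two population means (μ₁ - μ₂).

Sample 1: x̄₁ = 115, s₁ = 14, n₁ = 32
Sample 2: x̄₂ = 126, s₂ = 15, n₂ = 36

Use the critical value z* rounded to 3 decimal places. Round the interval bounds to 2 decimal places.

Both samples are large (n₁ = 32 ≥ 30, n₂ = 36 ≥ 30), so a z-interval for the difference of means applies.

Point estimate: x̄₁ - x̄₂ = 115 - 126 = -11

Standard error: SE = √(s₁²/n₁ + s₂²/n₂)
= √(14²/32 + 15²/36)
= √(6.125000 + 6.250000)
= 3.517812

For 90% confidence, z* = 1.645 (from standard normal table)
Margin of error: E = z* × SE = 1.645 × 3.517812 = 5.7868

Z-interval: (x̄₁ - x̄₂) ± E = -11 ± 5.7868 = (-16.7868, -5.2132)

Rounded to 2 decimal places:

(-16.79, -5.21)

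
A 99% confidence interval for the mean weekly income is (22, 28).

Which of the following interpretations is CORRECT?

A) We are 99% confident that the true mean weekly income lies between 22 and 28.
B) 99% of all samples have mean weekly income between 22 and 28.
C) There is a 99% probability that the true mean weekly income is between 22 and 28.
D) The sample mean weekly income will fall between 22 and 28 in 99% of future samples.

A confidence interval represents our confidence in the procedure, not a probability statement about the parameter.

Key concept: If we repeated this sampling process many times and computed a 99% CI each time, about 99% of those intervals would contain the true population parameter.

For this specific interval (22, 28):
- Midpoint (point estimate): 25
- Margin of error: 3

The correct interpretation is the one stating confidence that the true parameter lies in the interval — option A.

A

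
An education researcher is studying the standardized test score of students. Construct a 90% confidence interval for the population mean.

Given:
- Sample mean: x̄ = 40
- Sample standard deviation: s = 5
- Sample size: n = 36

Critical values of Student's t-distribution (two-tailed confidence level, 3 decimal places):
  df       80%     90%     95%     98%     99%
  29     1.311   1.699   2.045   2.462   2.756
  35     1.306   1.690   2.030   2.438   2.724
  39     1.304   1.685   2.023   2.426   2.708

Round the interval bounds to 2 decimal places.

The population standard deviation σ is unknown (only the sample standard deviation s is given), so use a t-interval with df = n - 1 = 36 - 1 = 35.

For 90% confidence with df = 35, t* = 1.690 (from t-table)

Standard error: SE = s/√n = 5/√36 = 0.833333

Margin of error: E = t* × SE = 1.690 × 0.833333 = 1.4083

T-interval: x̄ ± E = 40 ± 1.4083 = (38.5917, 41.4083)

Rounded to 2 decimal places:

(38.59, 41.41)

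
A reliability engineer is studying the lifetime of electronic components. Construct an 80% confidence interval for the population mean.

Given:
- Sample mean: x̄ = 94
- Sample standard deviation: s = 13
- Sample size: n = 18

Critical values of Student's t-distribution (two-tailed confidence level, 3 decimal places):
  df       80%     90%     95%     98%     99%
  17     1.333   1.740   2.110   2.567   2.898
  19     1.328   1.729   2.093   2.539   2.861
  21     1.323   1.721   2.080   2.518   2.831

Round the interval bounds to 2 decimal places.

The population standard deviation σ is unknown (only the sample standard deviation s is given), so use a t-interval with df = n - 1 = 18 - 1 = 17.

For 80% confidence with df = 17, t* = 1.333 (from t-table)

Standard error: SE = s/√n = 13/√18 = 3.064129

Margin of error: E = t* × SE = 1.333 × 3.064129 = 4.0845

T-interval: x̄ ± E = 94 ± 4.0845 = (89.9155, 98.0845)

Rounded to 2 decimal places:

(89.92, 98.08)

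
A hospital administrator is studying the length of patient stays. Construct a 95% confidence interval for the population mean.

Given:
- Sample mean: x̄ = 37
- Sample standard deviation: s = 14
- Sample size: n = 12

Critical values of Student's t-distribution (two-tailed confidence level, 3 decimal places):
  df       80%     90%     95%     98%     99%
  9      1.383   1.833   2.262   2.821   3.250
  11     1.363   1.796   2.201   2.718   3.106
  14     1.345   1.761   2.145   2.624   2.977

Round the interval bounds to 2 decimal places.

The population standard deviation σ is unknown (only the sample standard deviation s is given), so use a t-interval with df = n - 1 = 12 - 1 = 11.

For 95% confidence with df = 11, t* = 2.201 (from t-table)

Standard error: SE = s/√n = 14/√12 = 4.041452

Margin of error: E = t* × SE = 2.201 × 4.041452 = 8.8952

T-interval: x̄ ± E = 37 ± 8.8952 = (28.1048, 45.8952)

Rounded to 2 decimal places:

(28.10, 45.90)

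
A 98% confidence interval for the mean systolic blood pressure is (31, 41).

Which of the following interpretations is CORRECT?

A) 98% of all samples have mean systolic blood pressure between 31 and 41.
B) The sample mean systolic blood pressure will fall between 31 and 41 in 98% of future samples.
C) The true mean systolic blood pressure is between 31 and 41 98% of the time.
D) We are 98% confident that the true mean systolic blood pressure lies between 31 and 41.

A confidence interval represents our confidence in the procedure, not a probability statement about the parameter.

Key concept: If we repeated this sampling process many times and computed a 98% CI each time, about 98% of those intervals would contain the true population parameter.

For this specific interval (31, 41):
- Midpoint (point estimate): 36
- Margin of error: 5

The correct interpretation is the one stating confidence that the true parameter lies in the interval — option D.

D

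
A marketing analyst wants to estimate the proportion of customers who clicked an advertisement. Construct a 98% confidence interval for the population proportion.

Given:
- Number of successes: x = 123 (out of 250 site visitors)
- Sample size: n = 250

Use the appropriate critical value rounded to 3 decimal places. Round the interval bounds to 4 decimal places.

Sample proportion: p̂ = 123/250 = 0.492000

Check conditions for normal approximation:
  np̂ = 123 ≥ 10 ✓
  n(1-p̂) = 127 ≥ 10 ✓

The sample is large enough, so use a z-interval (normal approximation) for the proportion.

For 98% confidence, z* = 2.326 (from standard normal table)

Standard error: SE = √(p̂(1-p̂)/n) = √(0.492000×0.508000/250) = 0.03161873

Margin of error: E = z* × SE = 2.326 × 0.03161873 = 0.073545

Z-interval: p̂ ± E = 0.492000 ± 0.073545 = (0.418455, 0.565545)

Rounded to 4 decimal places:

(0.4185, 0.5655)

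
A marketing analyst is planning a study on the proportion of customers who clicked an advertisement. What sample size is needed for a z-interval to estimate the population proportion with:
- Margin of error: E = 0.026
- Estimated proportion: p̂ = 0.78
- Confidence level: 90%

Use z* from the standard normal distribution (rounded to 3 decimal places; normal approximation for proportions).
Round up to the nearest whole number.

Using z* for proportion z-interval (normal approximation).

For 90% confidence, z* = 1.645 (from standard normal table)

Sample size formula for proportion z-interval: n = z*²p̂(1-p̂)/E²

n = 1.645² × 0.78 × 0.22 / 0.026²
  = 2.706025 × 0.1716 / 0.000676
  = 686.9140

Round up to the nearest whole number: n = 687

687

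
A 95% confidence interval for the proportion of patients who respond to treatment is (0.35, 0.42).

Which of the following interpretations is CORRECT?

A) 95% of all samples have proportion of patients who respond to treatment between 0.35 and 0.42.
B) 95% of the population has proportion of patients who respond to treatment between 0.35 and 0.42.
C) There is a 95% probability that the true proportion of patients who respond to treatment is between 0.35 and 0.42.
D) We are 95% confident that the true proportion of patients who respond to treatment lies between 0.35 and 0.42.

A confidence interval represents our confidence in the procedure, not a probability statement about the parameter.

Key concept: If we repeated this sampling process many times and computed a 95% CI each time, about 95% of those intervals would contain the true population parameter.

For this specific interval (0.35, 0.42):
- Midpoint (point estimate): 0.385
- Margin of error: 0.035

The correct interpretation is the one stating confidence that the true parameter lies in the interval — option D.

D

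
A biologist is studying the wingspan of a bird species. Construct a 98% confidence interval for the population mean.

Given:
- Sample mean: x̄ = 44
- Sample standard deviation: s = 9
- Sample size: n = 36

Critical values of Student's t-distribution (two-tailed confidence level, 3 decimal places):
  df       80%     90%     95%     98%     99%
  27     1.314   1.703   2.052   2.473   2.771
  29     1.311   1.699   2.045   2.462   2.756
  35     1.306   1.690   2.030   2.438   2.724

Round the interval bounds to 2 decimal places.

The population standard deviation σ is unknown (only the sample standard deviation s is given), so use a t-interval with df = n - 1 = 36 - 1 = 35.

For 98% confidence with df = 35, t* = 2.438 (from t-table)

Standard error: SE = s/√n = 9/√36 = 1.500000

Margin of error: E = t* × SE = 2.438 × 1.500000 = 3.6570

T-interval: x̄ ± E = 44 ± 3.6570 = (40.3430, 47.6570)

Rounded to 2 decimal places:

(40.34, 47.66)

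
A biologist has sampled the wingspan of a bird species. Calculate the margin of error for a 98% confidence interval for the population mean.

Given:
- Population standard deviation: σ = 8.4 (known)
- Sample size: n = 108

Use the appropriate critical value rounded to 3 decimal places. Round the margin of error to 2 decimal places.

The population standard deviation σ is known, so use the z-interval margin of error formula.

For 98% confidence, z* = 2.326 (from standard normal table)

Margin of error formula for z-interval: E = z* × σ/√n

E = 2.326 × 8.4/√108
  = 2.326 × 0.808290
  = 1.8801

Rounded to 2 decimal places:

1.88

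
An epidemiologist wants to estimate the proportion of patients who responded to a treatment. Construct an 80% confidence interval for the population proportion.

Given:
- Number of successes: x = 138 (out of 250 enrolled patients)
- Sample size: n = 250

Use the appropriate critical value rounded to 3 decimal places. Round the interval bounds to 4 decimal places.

Sample proportion: p̂ = 138/250 = 0.552000

Check conditions for normal approximation:
  np̂ = 138 ≥ 10 ✓
  n(1-p̂) = 112 ≥ 10 ✓

The sample is large enough, so use a z-interval (normal approximation) for the proportion.

For 80% confidence, z* = 1.282 (from standard normal table)

Standard error: SE = √(p̂(1-p̂)/n) = √(0.552000×0.448000/250) = 0.03145130

Margin of error: E = z* × SE = 1.282 × 0.03145130 = 0.040321

Z-interval: p̂ ± E = 0.552000 ± 0.040321 = (0.511679, 0.592321)

Rounded to 4 decimal places:

(0.5117, 0.5923)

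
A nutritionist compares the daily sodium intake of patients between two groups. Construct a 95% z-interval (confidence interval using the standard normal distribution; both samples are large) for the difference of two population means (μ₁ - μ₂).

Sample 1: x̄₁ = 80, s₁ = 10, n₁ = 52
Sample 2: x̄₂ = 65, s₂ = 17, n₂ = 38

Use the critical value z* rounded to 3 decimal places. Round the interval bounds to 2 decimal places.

Both samples are large (n₁ = 52 ≥ 30, n₂ = 38 ≥ 30), so a z-interval for the difference of means applies.

Point estimate: x̄₁ - x̄₂ = 80 - 65 = 15

Standard error: SE = √(s₁²/n₁ + s₂²/n₂)
= √(10²/52 + 17²/38)
= √(1.923077 + 7.605263)
= 3.086801

For 95% confidence, z* = 1.96 (from standard normal table)
Margin of error: E = z* × SE = 1.96 × 3.086801 = 6.0501

Z-interval: (x̄₁ - x̄₂) ± E = 15 ± 6.0501 = (8.9499, 21.0501)

Rounded to 2 decimal places:

(8.95, 21.05)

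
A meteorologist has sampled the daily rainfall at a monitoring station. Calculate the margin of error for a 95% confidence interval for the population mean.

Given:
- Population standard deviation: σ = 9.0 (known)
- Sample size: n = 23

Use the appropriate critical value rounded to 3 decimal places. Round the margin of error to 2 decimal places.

The population standard deviation σ is known, so use the z-interval margin of error formula.

For 95% confidence, z* = 1.96 (from standard normal table)

Margin of error formula for z-interval: E = z* × σ/√n

E = 1.96 × 9.0/√23
  = 1.96 × 1.876630
  = 3.6782

Rounded to 2 decimal places:

3.68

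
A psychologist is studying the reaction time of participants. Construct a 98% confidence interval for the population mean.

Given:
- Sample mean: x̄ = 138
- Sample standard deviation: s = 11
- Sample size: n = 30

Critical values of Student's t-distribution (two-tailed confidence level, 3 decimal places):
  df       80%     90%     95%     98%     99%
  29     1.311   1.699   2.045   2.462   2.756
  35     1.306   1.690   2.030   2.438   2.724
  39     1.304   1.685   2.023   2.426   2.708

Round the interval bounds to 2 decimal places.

The population standard deviation σ is unknown (only the sample standard deviation s is given), so use a t-interval with df = n - 1 = 30 - 1 = 29.

For 98% confidence with df = 29, t* = 2.462 (from t-table)

Standard error: SE = s/√n = 11/√30 = 2.008316

Margin of error: E = t* × SE = 2.462 × 2.008316 = 4.9445

T-interval: x̄ ± E = 138 ± 4.9445 = (133.0555, 142.9445)

Rounded to 2 decimal places:

(133.06, 142.94)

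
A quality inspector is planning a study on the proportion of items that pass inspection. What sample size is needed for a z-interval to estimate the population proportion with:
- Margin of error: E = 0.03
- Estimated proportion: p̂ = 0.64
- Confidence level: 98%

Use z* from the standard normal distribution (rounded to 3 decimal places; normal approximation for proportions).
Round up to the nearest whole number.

Using z* for proportion z-interval (normal approximation).

For 98% confidence, z* = 2.326 (from standard normal table)

Sample size formula for proportion z-interval: n = z*²p̂(1-p̂)/E²

n = 2.326² × 0.64 × 0.36 / 0.03²
  = 5.410276 × 0.2304 / 0.0009
  = 1385.0307

Round up to the nearest whole number: n = 1386

1386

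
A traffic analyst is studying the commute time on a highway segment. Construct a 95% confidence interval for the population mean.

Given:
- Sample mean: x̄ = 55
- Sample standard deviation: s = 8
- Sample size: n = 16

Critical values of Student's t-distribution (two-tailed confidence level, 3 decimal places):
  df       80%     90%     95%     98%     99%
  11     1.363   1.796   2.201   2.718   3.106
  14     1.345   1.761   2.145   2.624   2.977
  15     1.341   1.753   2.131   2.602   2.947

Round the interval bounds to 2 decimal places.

The population standard deviation σ is unknown (only the sample standard deviation s is given), so use a t-interval with df = n - 1 = 16 - 1 = 15.

For 95% confidence with df = 15, t* = 2.131 (from t-table)

Standard error: SE = s/√n = 8/√16 = 2.000000

Margin of error: E = t* × SE = 2.131 × 2.000000 = 4.2620

T-interval: x̄ ± E = 55 ± 4.2620 = (50.7380, 59.2620)

Rounded to 2 decimal places:

(50.74, 59.26)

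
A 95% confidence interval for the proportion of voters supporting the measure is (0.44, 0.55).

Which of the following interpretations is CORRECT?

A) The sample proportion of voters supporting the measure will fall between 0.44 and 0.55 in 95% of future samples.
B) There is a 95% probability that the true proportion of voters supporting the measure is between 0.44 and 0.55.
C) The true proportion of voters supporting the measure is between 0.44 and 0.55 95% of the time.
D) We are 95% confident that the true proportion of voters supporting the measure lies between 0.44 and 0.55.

A confidence interval represents our confidence in the procedure, not a probability statement about the parameter.

Key concept: If we repeated this sampling process many times and computed a 95% CI each time, about 95% of those intervals would contain the true population parameter.

For this specific interval (0.44, 0.55):
- Midpoint (point estimate): 0.495
- Margin of error: 0.055

The correct interpretation is the one stating confidence that the true parameter lies in the interval — option D.

D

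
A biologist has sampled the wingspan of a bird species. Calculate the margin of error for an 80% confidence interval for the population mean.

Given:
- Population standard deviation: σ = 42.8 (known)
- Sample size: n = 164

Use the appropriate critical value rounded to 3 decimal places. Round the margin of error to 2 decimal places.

The population standard deviation σ is known, so use the z-interval margin of error formula.

For 80% confidence, z* = 1.282 (from standard normal table)

Margin of error formula for z-interval: E = z* × σ/√n

E = 1.282 × 42.8/√164
  = 1.282 × 3.342119
  = 4.2846

Rounded to 2 decimal places:

4.28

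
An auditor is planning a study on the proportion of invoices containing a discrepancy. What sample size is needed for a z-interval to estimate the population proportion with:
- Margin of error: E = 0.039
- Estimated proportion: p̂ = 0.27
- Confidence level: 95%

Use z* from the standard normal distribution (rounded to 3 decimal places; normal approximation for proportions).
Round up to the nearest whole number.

Using z* for proportion z-interval (normal approximation).

For 95% confidence, z* = 1.96 (from standard normal table)

Sample size formula for proportion z-interval: n = z*²p̂(1-p̂)/E²

n = 1.96² × 0.27 × 0.73 / 0.039²
  = 3.8416 × 0.1971 / 0.001521
  = 497.8168

Round up to the nearest whole number: n = 498

498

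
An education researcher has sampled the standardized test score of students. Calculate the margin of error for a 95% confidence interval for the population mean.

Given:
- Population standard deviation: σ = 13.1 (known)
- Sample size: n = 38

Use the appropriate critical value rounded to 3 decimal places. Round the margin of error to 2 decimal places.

The population standard deviation σ is known, so use the z-interval margin of error formula.

For 95% confidence, z* = 1.96 (from standard normal table)

Margin of error formula for z-interval: E = z* × σ/√n

E = 1.96 × 13.1/√38
  = 1.96 × 2.125101
  = 4.1652

Rounded to 2 decimal places:

4.17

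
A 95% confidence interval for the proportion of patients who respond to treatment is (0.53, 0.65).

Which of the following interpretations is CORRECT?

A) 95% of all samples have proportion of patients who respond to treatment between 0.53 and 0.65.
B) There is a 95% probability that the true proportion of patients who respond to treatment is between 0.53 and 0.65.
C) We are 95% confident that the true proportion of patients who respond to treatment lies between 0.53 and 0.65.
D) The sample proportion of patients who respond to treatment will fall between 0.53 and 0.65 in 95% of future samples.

A confidence interval represents our confidence in the procedure, not a probability statement about the parameter.

Key concept: If we repeated this sampling process many times and computed a 95% CI each time, about 95% of those intervals would contain the true population parameter.

For this specific interval (0.53, 0.65):
- Midpoint (point estimate): 0.59
- Margin of error: 0.06

The correct interpretation is the one stating confidence that the true parameter lies in the interval — option C.

C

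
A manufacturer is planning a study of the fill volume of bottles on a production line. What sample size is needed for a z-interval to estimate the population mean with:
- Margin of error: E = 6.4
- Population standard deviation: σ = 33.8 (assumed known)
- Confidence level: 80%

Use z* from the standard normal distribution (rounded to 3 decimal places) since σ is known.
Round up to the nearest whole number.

Using z* since population σ is known (z-interval formula).

For 80% confidence, z* = 1.282 (from standard normal table)

Sample size formula for z-interval: n = (z*σ/E)²

n = (1.282 × 33.8 / 6.4)²
  = (6.770562)²
  = 45.8405

Round up to the nearest whole number: n = 46

46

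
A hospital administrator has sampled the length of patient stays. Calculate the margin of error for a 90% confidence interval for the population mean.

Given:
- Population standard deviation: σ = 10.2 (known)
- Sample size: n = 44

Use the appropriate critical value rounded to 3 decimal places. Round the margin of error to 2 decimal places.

The population standard deviation σ is known, so use the z-interval margin of error formula.

For 90% confidence, z* = 1.645 (from standard normal table)

Margin of error formula for z-interval: E = z* × σ/√n

E = 1.645 × 10.2/√44
  = 1.645 × 1.537708
  = 2.5295

Rounded to 2 decimal places:

2.53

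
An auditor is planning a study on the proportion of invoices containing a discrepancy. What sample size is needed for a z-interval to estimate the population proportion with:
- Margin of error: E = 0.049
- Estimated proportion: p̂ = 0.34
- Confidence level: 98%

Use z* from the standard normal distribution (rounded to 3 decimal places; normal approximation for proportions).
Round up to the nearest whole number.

Using z* for proportion z-interval (normal approximation).

For 98% confidence, z* = 2.326 (from standard normal table)

Sample size formula for proportion z-interval: n = z*²p̂(1-p̂)/E²

n = 2.326² × 0.34 × 0.66 / 0.049²
  = 5.410276 × 0.2244 / 0.002401
  = 505.6501

Round up to the nearest whole number: n = 506

506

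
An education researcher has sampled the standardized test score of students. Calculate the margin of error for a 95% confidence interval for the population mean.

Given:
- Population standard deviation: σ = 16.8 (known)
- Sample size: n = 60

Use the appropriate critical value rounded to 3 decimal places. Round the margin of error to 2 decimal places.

The population standard deviation σ is known, so use the z-interval margin of error formula.

For 95% confidence, z* = 1.96 (from standard normal table)

Margin of error formula for z-interval: E = z* × σ/√n

E = 1.96 × 16.8/√60
  = 1.96 × 2.168871
  = 4.2510

Rounded to 2 decimal places:

4.25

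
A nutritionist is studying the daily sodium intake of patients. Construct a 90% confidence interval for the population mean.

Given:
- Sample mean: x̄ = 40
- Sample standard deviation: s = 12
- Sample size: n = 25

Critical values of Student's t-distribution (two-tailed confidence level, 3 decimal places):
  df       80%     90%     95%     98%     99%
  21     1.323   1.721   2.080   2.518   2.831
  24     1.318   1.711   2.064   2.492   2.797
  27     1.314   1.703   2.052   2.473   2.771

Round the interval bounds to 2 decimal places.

The population standard deviation σ is unknown (only the sample standard deviation s is given), so use a t-interval with df = n - 1 = 25 - 1 = 24.

For 90% confidence with df = 24, t* = 1.711 (from t-table)

Standard error: SE = s/√n = 12/√25 = 2.400000

Margin of error: E = t* × SE = 1.711 × 2.400000 = 4.1064

T-interval: x̄ ± E = 40 ± 4.1064 = (35.8936, 44.1064)

Rounded to 2 decimal places:

(35.89, 44.11)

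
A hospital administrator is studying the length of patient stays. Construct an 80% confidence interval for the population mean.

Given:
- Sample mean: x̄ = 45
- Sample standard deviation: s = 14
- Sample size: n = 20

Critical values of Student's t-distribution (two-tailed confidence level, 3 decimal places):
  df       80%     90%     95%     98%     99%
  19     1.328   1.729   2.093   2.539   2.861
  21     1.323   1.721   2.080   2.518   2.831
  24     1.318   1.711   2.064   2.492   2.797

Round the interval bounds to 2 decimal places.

The population standard deviation σ is unknown (only the sample standard deviation s is given), so use a t-interval with df = n - 1 = 20 - 1 = 19.

For 80% confidence with df = 19, t* = 1.328 (from t-table)

Standard error: SE = s/√n = 14/√20 = 3.130495

Margin of error: E = t* × SE = 1.328 × 3.130495 = 4.1573

T-interval: x̄ ± E = 45 ± 4.1573 = (40.8427, 49.1573)

Rounded to 2 decimal places:

(40.84, 49.16)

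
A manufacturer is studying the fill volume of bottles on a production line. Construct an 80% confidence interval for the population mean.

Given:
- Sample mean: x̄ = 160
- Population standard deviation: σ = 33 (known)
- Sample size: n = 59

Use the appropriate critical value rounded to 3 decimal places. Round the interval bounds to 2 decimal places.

The population standard deviation σ is known, so use a z-interval (standard normal critical value).

For 80% confidence, z* = 1.282 (from standard normal table)

Standard error: SE = σ/√n = 33/√59 = 4.296234

Margin of error: E = z* × SE = 1.282 × 4.296234 = 5.5078

Z-interval: x̄ ± E = 160 ± 5.5078 = (154.4922, 165.5078)

Rounded to 2 decimal places:

(154.49, 165.51)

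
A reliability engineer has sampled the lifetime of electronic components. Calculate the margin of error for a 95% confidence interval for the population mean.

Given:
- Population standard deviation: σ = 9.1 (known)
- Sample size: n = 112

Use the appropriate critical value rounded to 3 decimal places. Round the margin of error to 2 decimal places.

The population standard deviation σ is known, so use the z-interval margin of error formula.

For 95% confidence, z* = 1.96 (from standard normal table)

Margin of error formula for z-interval: E = z* × σ/√n

E = 1.96 × 9.1/√112
  = 1.96 × 0.859869
  = 1.6853

Rounded to 2 decimal places:

1.69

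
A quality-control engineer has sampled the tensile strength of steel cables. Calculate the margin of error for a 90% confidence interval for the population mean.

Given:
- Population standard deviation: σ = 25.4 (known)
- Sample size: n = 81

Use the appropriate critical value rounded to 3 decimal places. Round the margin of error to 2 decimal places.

The population standard deviation σ is known, so use the z-interval margin of error formula.

For 90% confidence, z* = 1.645 (from standard normal table)

Margin of error formula for z-interval: E = z* × σ/√n

E = 1.645 × 25.4/√81
  = 1.645 × 2.822222
  = 4.6426

Rounded to 2 decimal places:

4.64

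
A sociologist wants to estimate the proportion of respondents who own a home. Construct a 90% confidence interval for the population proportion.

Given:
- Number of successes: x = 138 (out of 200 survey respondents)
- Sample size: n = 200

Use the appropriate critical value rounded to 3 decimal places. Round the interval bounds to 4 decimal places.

Sample proportion: p̂ = 138/200 = 0.690000

Check conditions for normal approximation:
  np̂ = 138 ≥ 10 ✓
  n(1-p̂) = 62 ≥ 10 ✓

The sample is large enough, so use a z-interval (normal approximation) for the proportion.

For 90% confidence, z* = 1.645 (from standard normal table)

Standard error: SE = √(p̂(1-p̂)/n) = √(0.690000×0.310000/200) = 0.03270321

Margin of error: E = z* × SE = 1.645 × 0.03270321 = 0.053797

Z-interval: p̂ ± E = 0.690000 ± 0.053797 = (0.636203, 0.743797)

Rounded to 4 decimal places:

(0.6362, 0.7438)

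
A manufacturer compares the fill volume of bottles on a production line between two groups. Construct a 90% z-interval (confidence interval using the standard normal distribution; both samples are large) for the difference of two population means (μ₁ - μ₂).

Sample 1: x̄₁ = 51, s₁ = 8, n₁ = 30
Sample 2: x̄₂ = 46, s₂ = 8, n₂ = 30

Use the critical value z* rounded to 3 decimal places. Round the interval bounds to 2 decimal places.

Both samples are large (n₁ = 30 ≥ 30, n₂ = 30 ≥ 30), so a z-interval for the difference of means applies.

Point estimate: x̄₁ - x̄₂ = 51 - 46 = 5

Standard error: SE = √(s₁²/n₁ + s₂²/n₂)
= √(8²/30 + 8²/30)
= √(2.133333 + 2.133333)
= 2.065591

For 90% confidence, z* = 1.645 (from standard normal table)
Margin of error: E = z* × SE = 1.645 × 2.065591 = 3.3979

Z-interval: (x̄₁ - x̄₂) ± E = 5 ± 3.3979 = (1.6021, 8.3979)

Rounded to 2 decimal places:

(1.60, 8.40)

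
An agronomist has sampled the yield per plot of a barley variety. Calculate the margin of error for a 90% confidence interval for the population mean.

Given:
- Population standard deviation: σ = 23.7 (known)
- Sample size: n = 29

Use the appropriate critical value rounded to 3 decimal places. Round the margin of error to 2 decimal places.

The population standard deviation σ is known, so use the z-interval margin of error formula.

For 90% confidence, z* = 1.645 (from standard normal table)

Margin of error formula for z-interval: E = z* × σ/√n

E = 1.645 × 23.7/√29
  = 1.645 × 4.400980
  = 7.2396

Rounded to 2 decimal places:

7.24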